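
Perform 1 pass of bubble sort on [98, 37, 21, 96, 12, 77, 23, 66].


Initial: [98, 37, 21, 96, 12, 77, 23, 66]
Pass 1: [37, 21, 96, 12, 77, 23, 66, 98] (7 swaps)

After 1 pass: [37, 21, 96, 12, 77, 23, 66, 98]


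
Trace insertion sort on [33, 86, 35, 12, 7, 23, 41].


Initial: [33, 86, 35, 12, 7, 23, 41]
Insert 86: [33, 86, 35, 12, 7, 23, 41]
Insert 35: [33, 35, 86, 12, 7, 23, 41]
Insert 12: [12, 33, 35, 86, 7, 23, 41]
Insert 7: [7, 12, 33, 35, 86, 23, 41]
Insert 23: [7, 12, 23, 33, 35, 86, 41]
Insert 41: [7, 12, 23, 33, 35, 41, 86]

Sorted: [7, 12, 23, 33, 35, 41, 86]


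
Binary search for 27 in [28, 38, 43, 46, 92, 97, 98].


Step 1: lo=0, hi=6, mid=3, val=46
Step 2: lo=0, hi=2, mid=1, val=38
Step 3: lo=0, hi=0, mid=0, val=28

Not found


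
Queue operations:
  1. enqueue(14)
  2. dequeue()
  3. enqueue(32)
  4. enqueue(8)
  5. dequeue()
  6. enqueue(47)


enqueue(14) -> [14]
dequeue()->14, []
enqueue(32) -> [32]
enqueue(8) -> [32, 8]
dequeue()->32, [8]
enqueue(47) -> [8, 47]

Final queue: [8, 47]


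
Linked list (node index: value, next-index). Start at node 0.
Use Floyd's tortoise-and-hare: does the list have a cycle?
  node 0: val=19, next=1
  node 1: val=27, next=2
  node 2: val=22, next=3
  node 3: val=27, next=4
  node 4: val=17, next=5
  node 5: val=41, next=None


Floyd's tortoise (slow, +1) and hare (fast, +2):
  init: slow=0, fast=0
  step 1: slow=1, fast=2
  step 2: slow=2, fast=4
  step 3: fast 4->5->None, no cycle

Cycle: no


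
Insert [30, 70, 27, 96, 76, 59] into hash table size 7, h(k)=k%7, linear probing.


Insert 30: h=2 -> slot 2
Insert 70: h=0 -> slot 0
Insert 27: h=6 -> slot 6
Insert 96: h=5 -> slot 5
Insert 76: h=6, 2 probes -> slot 1
Insert 59: h=3 -> slot 3

Table: [70, 76, 30, 59, None, 96, 27]


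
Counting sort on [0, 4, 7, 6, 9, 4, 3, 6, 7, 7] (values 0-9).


Input: [0, 4, 7, 6, 9, 4, 3, 6, 7, 7]
Counts: [1, 0, 0, 1, 2, 0, 2, 3, 0, 1]

Sorted: [0, 3, 4, 4, 6, 6, 7, 7, 7, 9]


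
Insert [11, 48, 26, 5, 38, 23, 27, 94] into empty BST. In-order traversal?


Insert 11: root
Insert 48: R from 11
Insert 26: R from 11 -> L from 48
Insert 5: L from 11
Insert 38: R from 11 -> L from 48 -> R from 26
Insert 23: R from 11 -> L from 48 -> L from 26
Insert 27: R from 11 -> L from 48 -> R from 26 -> L from 38
Insert 94: R from 11 -> R from 48

In-order: [5, 11, 23, 26, 27, 38, 48, 94]


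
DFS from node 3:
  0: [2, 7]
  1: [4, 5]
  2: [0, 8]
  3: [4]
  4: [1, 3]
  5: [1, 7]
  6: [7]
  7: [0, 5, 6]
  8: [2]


Visit 3, push [4]
Visit 4, push [1]
Visit 1, push [5]
Visit 5, push [7]
Visit 7, push [6, 0]
Visit 0, push [2]
Visit 2, push [8]
Visit 8, push []
Visit 6, push []

DFS order: [3, 4, 1, 5, 7, 0, 2, 8, 6]


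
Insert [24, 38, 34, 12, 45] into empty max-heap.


Insert 24: [24]
Insert 38: [38, 24]
Insert 34: [38, 24, 34]
Insert 12: [38, 24, 34, 12]
Insert 45: [45, 38, 34, 12, 24]

Final heap: [45, 38, 34, 12, 24]


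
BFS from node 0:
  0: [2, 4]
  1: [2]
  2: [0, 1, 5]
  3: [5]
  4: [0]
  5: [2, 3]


Visit 0, enqueue [2, 4]
Visit 2, enqueue [1, 5]
Visit 4, enqueue []
Visit 1, enqueue []
Visit 5, enqueue [3]
Visit 3, enqueue []

BFS order: [0, 2, 4, 1, 5, 3]


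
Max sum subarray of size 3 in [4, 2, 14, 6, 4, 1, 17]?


[0:3]: 20
[1:4]: 22
[2:5]: 24
[3:6]: 11
[4:7]: 22

Max: 24 at [2:5]


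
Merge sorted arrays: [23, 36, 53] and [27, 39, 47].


Take 23 from A
Take 27 from B
Take 36 from A
Take 39 from B
Take 47 from B

Merged: [23, 27, 36, 39, 47, 53]


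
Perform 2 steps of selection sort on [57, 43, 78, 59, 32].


Initial: [57, 43, 78, 59, 32]
Step 1: min=32 at 4
  Swap: [32, 43, 78, 59, 57]
Step 2: min=43 at 1
  Swap: [32, 43, 78, 59, 57]

After 2 steps: [32, 43, 78, 59, 57]


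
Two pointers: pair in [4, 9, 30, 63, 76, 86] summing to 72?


lo=0(4)+hi=5(86)=90
lo=0(4)+hi=4(76)=80
lo=0(4)+hi=3(63)=67
lo=1(9)+hi=3(63)=72

Yes: 9+63=72


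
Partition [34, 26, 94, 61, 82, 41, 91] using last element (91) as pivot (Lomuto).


Pivot: 91
  34 <= 91: advance i (no swap)
  26 <= 91: advance i (no swap)
  61 <= 91: swap -> [34, 26, 61, 94, 82, 41, 91]
  82 <= 91: swap -> [34, 26, 61, 82, 94, 41, 91]
  41 <= 91: swap -> [34, 26, 61, 82, 41, 94, 91]
Place pivot at 5: [34, 26, 61, 82, 41, 91, 94]

Partitioned: [34, 26, 61, 82, 41, 91, 94]


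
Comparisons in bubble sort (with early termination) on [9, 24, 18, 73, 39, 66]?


Algorithm: bubble sort (with early termination)
Input: [9, 24, 18, 73, 39, 66]
Sorted: [9, 18, 24, 39, 66, 73]

9


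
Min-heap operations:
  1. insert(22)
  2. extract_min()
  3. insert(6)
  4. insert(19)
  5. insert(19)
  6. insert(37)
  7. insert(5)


insert(22) -> [22]
extract_min()->22, []
insert(6) -> [6]
insert(19) -> [6, 19]
insert(19) -> [6, 19, 19]
insert(37) -> [6, 19, 19, 37]
insert(5) -> [5, 6, 19, 37, 19]

Final heap: [5, 6, 19, 37, 19]


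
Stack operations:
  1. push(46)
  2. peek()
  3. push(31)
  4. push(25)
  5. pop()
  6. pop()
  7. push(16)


push(46) -> [46]
peek()->46
push(31) -> [46, 31]
push(25) -> [46, 31, 25]
pop()->25, [46, 31]
pop()->31, [46]
push(16) -> [46, 16]

Final stack: [46, 16]


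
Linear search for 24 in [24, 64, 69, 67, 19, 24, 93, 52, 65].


i=0: 24==24 found!

Found at 0, 1 comps


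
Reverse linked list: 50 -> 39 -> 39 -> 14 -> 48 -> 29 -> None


Step 1: curr=50, set curr.next=prev(None) | reversed so far: 50
Step 2: curr=39, set curr.next=prev(50) | reversed so far: 39 -> 50
Step 3: curr=39, set curr.next=prev(39) | reversed so far: 39 -> 39 -> 50
Step 4: curr=14, set curr.next=prev(39) | reversed so far: 14 -> 39 -> 39 -> 50
Step 5: curr=48, set curr.next=prev(14) | reversed so far: 48 -> 14 -> 39 -> 39 -> 50
Step 6: curr=29, set curr.next=prev(48) | reversed so far: 29 -> 48 -> 14 -> 39 -> 39 -> 50

29 -> 48 -> 14 -> 39 -> 39 -> 50 -> None


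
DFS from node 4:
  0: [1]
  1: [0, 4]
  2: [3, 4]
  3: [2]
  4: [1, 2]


Visit 4, push [2, 1]
Visit 1, push [0]
Visit 0, push []
Visit 2, push [3]
Visit 3, push []

DFS order: [4, 1, 0, 2, 3]


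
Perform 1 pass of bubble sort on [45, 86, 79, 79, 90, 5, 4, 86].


Initial: [45, 86, 79, 79, 90, 5, 4, 86]
Pass 1: [45, 79, 79, 86, 5, 4, 86, 90] (5 swaps)

After 1 pass: [45, 79, 79, 86, 5, 4, 86, 90]


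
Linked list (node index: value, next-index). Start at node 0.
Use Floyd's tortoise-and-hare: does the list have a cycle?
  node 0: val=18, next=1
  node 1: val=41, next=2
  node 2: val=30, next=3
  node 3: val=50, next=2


Floyd's tortoise (slow, +1) and hare (fast, +2):
  init: slow=0, fast=0
  step 1: slow=1, fast=2
  step 2: slow=2, fast=2
  slow == fast at node 2: cycle detected

Cycle: yes


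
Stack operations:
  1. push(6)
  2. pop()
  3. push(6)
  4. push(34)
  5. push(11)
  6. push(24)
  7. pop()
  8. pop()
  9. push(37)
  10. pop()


push(6) -> [6]
pop()->6, []
push(6) -> [6]
push(34) -> [6, 34]
push(11) -> [6, 34, 11]
push(24) -> [6, 34, 11, 24]
pop()->24, [6, 34, 11]
pop()->11, [6, 34]
push(37) -> [6, 34, 37]
pop()->37, [6, 34]

Final stack: [6, 34]


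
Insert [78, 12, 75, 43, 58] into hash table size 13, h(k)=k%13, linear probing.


Insert 78: h=0 -> slot 0
Insert 12: h=12 -> slot 12
Insert 75: h=10 -> slot 10
Insert 43: h=4 -> slot 4
Insert 58: h=6 -> slot 6

Table: [78, None, None, None, 43, None, 58, None, None, None, 75, None, 12]


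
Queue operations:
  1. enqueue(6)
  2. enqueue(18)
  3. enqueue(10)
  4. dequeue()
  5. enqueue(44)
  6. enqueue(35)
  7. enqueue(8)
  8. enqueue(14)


enqueue(6) -> [6]
enqueue(18) -> [6, 18]
enqueue(10) -> [6, 18, 10]
dequeue()->6, [18, 10]
enqueue(44) -> [18, 10, 44]
enqueue(35) -> [18, 10, 44, 35]
enqueue(8) -> [18, 10, 44, 35, 8]
enqueue(14) -> [18, 10, 44, 35, 8, 14]

Final queue: [18, 10, 44, 35, 8, 14]


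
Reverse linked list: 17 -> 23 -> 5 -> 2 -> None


Step 1: curr=17, set curr.next=prev(None) | reversed so far: 17
Step 2: curr=23, set curr.next=prev(17) | reversed so far: 23 -> 17
Step 3: curr=5, set curr.next=prev(23) | reversed so far: 5 -> 23 -> 17
Step 4: curr=2, set curr.next=prev(5) | reversed so far: 2 -> 5 -> 23 -> 17

2 -> 5 -> 23 -> 17 -> None


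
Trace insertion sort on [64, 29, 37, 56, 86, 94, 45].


Initial: [64, 29, 37, 56, 86, 94, 45]
Insert 29: [29, 64, 37, 56, 86, 94, 45]
Insert 37: [29, 37, 64, 56, 86, 94, 45]
Insert 56: [29, 37, 56, 64, 86, 94, 45]
Insert 86: [29, 37, 56, 64, 86, 94, 45]
Insert 94: [29, 37, 56, 64, 86, 94, 45]
Insert 45: [29, 37, 45, 56, 64, 86, 94]

Sorted: [29, 37, 45, 56, 64, 86, 94]


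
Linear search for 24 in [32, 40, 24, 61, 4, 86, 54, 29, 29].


i=0: 32!=24
i=1: 40!=24
i=2: 24==24 found!

Found at 2, 3 comps


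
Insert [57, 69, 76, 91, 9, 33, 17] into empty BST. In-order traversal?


Insert 57: root
Insert 69: R from 57
Insert 76: R from 57 -> R from 69
Insert 91: R from 57 -> R from 69 -> R from 76
Insert 9: L from 57
Insert 33: L from 57 -> R from 9
Insert 17: L from 57 -> R from 9 -> L from 33

In-order: [9, 17, 33, 57, 69, 76, 91]


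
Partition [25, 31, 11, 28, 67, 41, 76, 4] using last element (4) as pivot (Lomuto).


Pivot: 4
Place pivot at 0: [4, 31, 11, 28, 67, 41, 76, 25]

Partitioned: [4, 31, 11, 28, 67, 41, 76, 25]


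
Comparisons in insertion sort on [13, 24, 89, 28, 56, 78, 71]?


Algorithm: insertion sort
Input: [13, 24, 89, 28, 56, 78, 71]
Sorted: [13, 24, 28, 56, 71, 78, 89]

11


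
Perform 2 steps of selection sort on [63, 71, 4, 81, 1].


Initial: [63, 71, 4, 81, 1]
Step 1: min=1 at 4
  Swap: [1, 71, 4, 81, 63]
Step 2: min=4 at 2
  Swap: [1, 4, 71, 81, 63]

After 2 steps: [1, 4, 71, 81, 63]


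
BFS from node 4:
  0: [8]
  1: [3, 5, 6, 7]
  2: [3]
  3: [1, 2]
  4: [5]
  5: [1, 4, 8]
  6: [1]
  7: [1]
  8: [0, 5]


Visit 4, enqueue [5]
Visit 5, enqueue [1, 8]
Visit 1, enqueue [3, 6, 7]
Visit 8, enqueue [0]
Visit 3, enqueue [2]
Visit 6, enqueue []
Visit 7, enqueue []
Visit 0, enqueue []
Visit 2, enqueue []

BFS order: [4, 5, 1, 8, 3, 6, 7, 0, 2]


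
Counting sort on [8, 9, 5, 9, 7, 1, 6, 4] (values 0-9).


Input: [8, 9, 5, 9, 7, 1, 6, 4]
Counts: [0, 1, 0, 0, 1, 1, 1, 1, 1, 2]

Sorted: [1, 4, 5, 6, 7, 8, 9, 9]


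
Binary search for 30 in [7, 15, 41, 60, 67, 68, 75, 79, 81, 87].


Step 1: lo=0, hi=9, mid=4, val=67
Step 2: lo=0, hi=3, mid=1, val=15
Step 3: lo=2, hi=3, mid=2, val=41

Not found


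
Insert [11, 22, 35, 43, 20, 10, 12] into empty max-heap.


Insert 11: [11]
Insert 22: [22, 11]
Insert 35: [35, 11, 22]
Insert 43: [43, 35, 22, 11]
Insert 20: [43, 35, 22, 11, 20]
Insert 10: [43, 35, 22, 11, 20, 10]
Insert 12: [43, 35, 22, 11, 20, 10, 12]

Final heap: [43, 35, 22, 11, 20, 10, 12]


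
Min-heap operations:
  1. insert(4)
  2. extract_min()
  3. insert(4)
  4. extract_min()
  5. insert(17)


insert(4) -> [4]
extract_min()->4, []
insert(4) -> [4]
extract_min()->4, []
insert(17) -> [17]

Final heap: [17]


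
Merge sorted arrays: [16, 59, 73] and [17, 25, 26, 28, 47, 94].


Take 16 from A
Take 17 from B
Take 25 from B
Take 26 from B
Take 28 from B
Take 47 from B
Take 59 from A
Take 73 from A

Merged: [16, 17, 25, 26, 28, 47, 59, 73, 94]


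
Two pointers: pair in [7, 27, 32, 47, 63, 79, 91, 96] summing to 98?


lo=0(7)+hi=7(96)=103
lo=0(7)+hi=6(91)=98

Yes: 7+91=98


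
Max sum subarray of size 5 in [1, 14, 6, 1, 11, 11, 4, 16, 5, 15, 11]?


[0:5]: 33
[1:6]: 43
[2:7]: 33
[3:8]: 43
[4:9]: 47
[5:10]: 51
[6:11]: 51

Max: 51 at [5:10]


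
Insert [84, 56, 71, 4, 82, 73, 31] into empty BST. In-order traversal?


Insert 84: root
Insert 56: L from 84
Insert 71: L from 84 -> R from 56
Insert 4: L from 84 -> L from 56
Insert 82: L from 84 -> R from 56 -> R from 71
Insert 73: L from 84 -> R from 56 -> R from 71 -> L from 82
Insert 31: L from 84 -> L from 56 -> R from 4

In-order: [4, 31, 56, 71, 73, 82, 84]


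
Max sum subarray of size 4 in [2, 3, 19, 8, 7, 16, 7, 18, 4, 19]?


[0:4]: 32
[1:5]: 37
[2:6]: 50
[3:7]: 38
[4:8]: 48
[5:9]: 45
[6:10]: 48

Max: 50 at [2:6]


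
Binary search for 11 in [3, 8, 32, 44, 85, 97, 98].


Step 1: lo=0, hi=6, mid=3, val=44
Step 2: lo=0, hi=2, mid=1, val=8
Step 3: lo=2, hi=2, mid=2, val=32

Not found


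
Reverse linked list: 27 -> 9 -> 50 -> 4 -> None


Step 1: curr=27, set curr.next=prev(None) | reversed so far: 27
Step 2: curr=9, set curr.next=prev(27) | reversed so far: 9 -> 27
Step 3: curr=50, set curr.next=prev(9) | reversed so far: 50 -> 9 -> 27
Step 4: curr=4, set curr.next=prev(50) | reversed so far: 4 -> 50 -> 9 -> 27

4 -> 50 -> 9 -> 27 -> None


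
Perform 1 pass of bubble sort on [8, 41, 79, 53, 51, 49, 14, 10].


Initial: [8, 41, 79, 53, 51, 49, 14, 10]
Pass 1: [8, 41, 53, 51, 49, 14, 10, 79] (5 swaps)

After 1 pass: [8, 41, 53, 51, 49, 14, 10, 79]


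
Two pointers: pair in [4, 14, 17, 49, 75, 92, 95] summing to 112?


lo=0(4)+hi=6(95)=99
lo=1(14)+hi=6(95)=109
lo=2(17)+hi=6(95)=112

Yes: 17+95=112


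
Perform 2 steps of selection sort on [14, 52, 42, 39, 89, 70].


Initial: [14, 52, 42, 39, 89, 70]
Step 1: min=14 at 0
  Swap: [14, 52, 42, 39, 89, 70]
Step 2: min=39 at 3
  Swap: [14, 39, 42, 52, 89, 70]

After 2 steps: [14, 39, 42, 52, 89, 70]


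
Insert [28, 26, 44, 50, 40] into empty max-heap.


Insert 28: [28]
Insert 26: [28, 26]
Insert 44: [44, 26, 28]
Insert 50: [50, 44, 28, 26]
Insert 40: [50, 44, 28, 26, 40]

Final heap: [50, 44, 28, 26, 40]


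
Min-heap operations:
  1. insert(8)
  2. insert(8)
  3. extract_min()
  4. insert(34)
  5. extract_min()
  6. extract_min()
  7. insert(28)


insert(8) -> [8]
insert(8) -> [8, 8]
extract_min()->8, [8]
insert(34) -> [8, 34]
extract_min()->8, [34]
extract_min()->34, []
insert(28) -> [28]

Final heap: [28]


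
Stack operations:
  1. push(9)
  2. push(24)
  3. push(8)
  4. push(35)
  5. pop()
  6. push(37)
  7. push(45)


push(9) -> [9]
push(24) -> [9, 24]
push(8) -> [9, 24, 8]
push(35) -> [9, 24, 8, 35]
pop()->35, [9, 24, 8]
push(37) -> [9, 24, 8, 37]
push(45) -> [9, 24, 8, 37, 45]

Final stack: [9, 24, 8, 37, 45]


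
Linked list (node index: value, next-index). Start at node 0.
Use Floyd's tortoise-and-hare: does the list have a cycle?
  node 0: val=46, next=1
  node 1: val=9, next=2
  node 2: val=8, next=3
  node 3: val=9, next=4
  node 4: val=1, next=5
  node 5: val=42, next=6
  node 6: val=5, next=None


Floyd's tortoise (slow, +1) and hare (fast, +2):
  init: slow=0, fast=0
  step 1: slow=1, fast=2
  step 2: slow=2, fast=4
  step 3: slow=3, fast=6
  step 4: fast -> None, no cycle

Cycle: no


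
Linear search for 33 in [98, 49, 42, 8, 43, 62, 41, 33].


i=0: 98!=33
i=1: 49!=33
i=2: 42!=33
i=3: 8!=33
i=4: 43!=33
i=5: 62!=33
i=6: 41!=33
i=7: 33==33 found!

Found at 7, 8 comps


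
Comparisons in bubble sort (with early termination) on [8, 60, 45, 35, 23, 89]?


Algorithm: bubble sort (with early termination)
Input: [8, 60, 45, 35, 23, 89]
Sorted: [8, 23, 35, 45, 60, 89]

14


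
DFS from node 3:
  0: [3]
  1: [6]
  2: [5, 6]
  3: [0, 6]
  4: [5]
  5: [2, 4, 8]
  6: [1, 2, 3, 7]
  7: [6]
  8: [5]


Visit 3, push [6, 0]
Visit 0, push []
Visit 6, push [7, 2, 1]
Visit 1, push []
Visit 2, push [5]
Visit 5, push [8, 4]
Visit 4, push []
Visit 8, push []
Visit 7, push []

DFS order: [3, 0, 6, 1, 2, 5, 4, 8, 7]


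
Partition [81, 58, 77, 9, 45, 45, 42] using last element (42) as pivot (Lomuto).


Pivot: 42
  9 <= 42: swap -> [9, 58, 77, 81, 45, 45, 42]
Place pivot at 1: [9, 42, 77, 81, 45, 45, 58]

Partitioned: [9, 42, 77, 81, 45, 45, 58]


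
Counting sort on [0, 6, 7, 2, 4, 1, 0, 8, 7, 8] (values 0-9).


Input: [0, 6, 7, 2, 4, 1, 0, 8, 7, 8]
Counts: [2, 1, 1, 0, 1, 0, 1, 2, 2, 0]

Sorted: [0, 0, 1, 2, 4, 6, 7, 7, 8, 8]


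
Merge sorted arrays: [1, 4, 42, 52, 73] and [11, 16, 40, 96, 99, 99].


Take 1 from A
Take 4 from A
Take 11 from B
Take 16 from B
Take 40 from B
Take 42 from A
Take 52 from A
Take 73 from A

Merged: [1, 4, 11, 16, 40, 42, 52, 73, 96, 99, 99]


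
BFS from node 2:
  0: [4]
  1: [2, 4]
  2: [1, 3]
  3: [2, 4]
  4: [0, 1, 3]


Visit 2, enqueue [1, 3]
Visit 1, enqueue [4]
Visit 3, enqueue []
Visit 4, enqueue [0]
Visit 0, enqueue []

BFS order: [2, 1, 3, 4, 0]


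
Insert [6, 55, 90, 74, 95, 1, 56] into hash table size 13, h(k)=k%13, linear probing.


Insert 6: h=6 -> slot 6
Insert 55: h=3 -> slot 3
Insert 90: h=12 -> slot 12
Insert 74: h=9 -> slot 9
Insert 95: h=4 -> slot 4
Insert 1: h=1 -> slot 1
Insert 56: h=4, 1 probes -> slot 5

Table: [None, 1, None, 55, 95, 56, 6, None, None, 74, None, None, 90]


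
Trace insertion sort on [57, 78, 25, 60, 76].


Initial: [57, 78, 25, 60, 76]
Insert 78: [57, 78, 25, 60, 76]
Insert 25: [25, 57, 78, 60, 76]
Insert 60: [25, 57, 60, 78, 76]
Insert 76: [25, 57, 60, 76, 78]

Sorted: [25, 57, 60, 76, 78]


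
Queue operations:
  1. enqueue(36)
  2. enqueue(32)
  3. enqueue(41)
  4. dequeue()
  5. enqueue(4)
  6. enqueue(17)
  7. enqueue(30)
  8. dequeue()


enqueue(36) -> [36]
enqueue(32) -> [36, 32]
enqueue(41) -> [36, 32, 41]
dequeue()->36, [32, 41]
enqueue(4) -> [32, 41, 4]
enqueue(17) -> [32, 41, 4, 17]
enqueue(30) -> [32, 41, 4, 17, 30]
dequeue()->32, [41, 4, 17, 30]

Final queue: [41, 4, 17, 30]


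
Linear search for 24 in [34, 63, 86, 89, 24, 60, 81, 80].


i=0: 34!=24
i=1: 63!=24
i=2: 86!=24
i=3: 89!=24
i=4: 24==24 found!

Found at 4, 5 comps


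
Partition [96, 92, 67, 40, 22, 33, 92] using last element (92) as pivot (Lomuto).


Pivot: 92
  92 <= 92: swap -> [92, 96, 67, 40, 22, 33, 92]
  67 <= 92: swap -> [92, 67, 96, 40, 22, 33, 92]
  40 <= 92: swap -> [92, 67, 40, 96, 22, 33, 92]
  22 <= 92: swap -> [92, 67, 40, 22, 96, 33, 92]
  33 <= 92: swap -> [92, 67, 40, 22, 33, 96, 92]
Place pivot at 5: [92, 67, 40, 22, 33, 92, 96]

Partitioned: [92, 67, 40, 22, 33, 92, 96]


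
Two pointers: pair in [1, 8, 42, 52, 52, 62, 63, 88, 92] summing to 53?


lo=0(1)+hi=8(92)=93
lo=0(1)+hi=7(88)=89
lo=0(1)+hi=6(63)=64
lo=0(1)+hi=5(62)=63
lo=0(1)+hi=4(52)=53

Yes: 1+52=53


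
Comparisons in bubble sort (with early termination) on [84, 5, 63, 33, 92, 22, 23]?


Algorithm: bubble sort (with early termination)
Input: [84, 5, 63, 33, 92, 22, 23]
Sorted: [5, 22, 23, 33, 63, 84, 92]

20


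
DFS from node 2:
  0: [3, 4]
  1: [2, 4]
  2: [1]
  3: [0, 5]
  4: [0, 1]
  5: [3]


Visit 2, push [1]
Visit 1, push [4]
Visit 4, push [0]
Visit 0, push [3]
Visit 3, push [5]
Visit 5, push []

DFS order: [2, 1, 4, 0, 3, 5]


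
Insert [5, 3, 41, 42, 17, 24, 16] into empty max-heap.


Insert 5: [5]
Insert 3: [5, 3]
Insert 41: [41, 3, 5]
Insert 42: [42, 41, 5, 3]
Insert 17: [42, 41, 5, 3, 17]
Insert 24: [42, 41, 24, 3, 17, 5]
Insert 16: [42, 41, 24, 3, 17, 5, 16]

Final heap: [42, 41, 24, 3, 17, 5, 16]


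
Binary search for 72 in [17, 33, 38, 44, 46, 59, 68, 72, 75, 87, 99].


Step 1: lo=0, hi=10, mid=5, val=59
Step 2: lo=6, hi=10, mid=8, val=75
Step 3: lo=6, hi=7, mid=6, val=68
Step 4: lo=7, hi=7, mid=7, val=72

Found at index 7


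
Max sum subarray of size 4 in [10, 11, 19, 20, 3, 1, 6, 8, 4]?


[0:4]: 60
[1:5]: 53
[2:6]: 43
[3:7]: 30
[4:8]: 18
[5:9]: 19

Max: 60 at [0:4]


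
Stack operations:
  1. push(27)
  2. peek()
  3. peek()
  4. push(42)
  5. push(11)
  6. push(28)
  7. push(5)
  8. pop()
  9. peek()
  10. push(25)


push(27) -> [27]
peek()->27
peek()->27
push(42) -> [27, 42]
push(11) -> [27, 42, 11]
push(28) -> [27, 42, 11, 28]
push(5) -> [27, 42, 11, 28, 5]
pop()->5, [27, 42, 11, 28]
peek()->28
push(25) -> [27, 42, 11, 28, 25]

Final stack: [27, 42, 11, 28, 25]


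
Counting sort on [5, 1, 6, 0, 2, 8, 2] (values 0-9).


Input: [5, 1, 6, 0, 2, 8, 2]
Counts: [1, 1, 2, 0, 0, 1, 1, 0, 1, 0]

Sorted: [0, 1, 2, 2, 5, 6, 8]


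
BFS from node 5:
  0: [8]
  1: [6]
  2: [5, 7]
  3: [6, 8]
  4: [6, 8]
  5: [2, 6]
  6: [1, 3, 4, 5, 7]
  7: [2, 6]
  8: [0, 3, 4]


Visit 5, enqueue [2, 6]
Visit 2, enqueue [7]
Visit 6, enqueue [1, 3, 4]
Visit 7, enqueue []
Visit 1, enqueue []
Visit 3, enqueue [8]
Visit 4, enqueue []
Visit 8, enqueue [0]
Visit 0, enqueue []

BFS order: [5, 2, 6, 7, 1, 3, 4, 8, 0]


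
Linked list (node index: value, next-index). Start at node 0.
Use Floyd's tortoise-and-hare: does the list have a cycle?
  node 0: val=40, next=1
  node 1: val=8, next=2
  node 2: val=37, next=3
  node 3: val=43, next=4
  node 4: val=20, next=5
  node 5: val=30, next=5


Floyd's tortoise (slow, +1) and hare (fast, +2):
  init: slow=0, fast=0
  step 1: slow=1, fast=2
  step 2: slow=2, fast=4
  step 3: slow=3, fast=5
  step 4: slow=4, fast=5
  step 5: slow=5, fast=5
  slow == fast at node 5: cycle detected

Cycle: yes


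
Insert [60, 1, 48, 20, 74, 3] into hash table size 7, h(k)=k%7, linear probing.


Insert 60: h=4 -> slot 4
Insert 1: h=1 -> slot 1
Insert 48: h=6 -> slot 6
Insert 20: h=6, 1 probes -> slot 0
Insert 74: h=4, 1 probes -> slot 5
Insert 3: h=3 -> slot 3

Table: [20, 1, None, 3, 60, 74, 48]


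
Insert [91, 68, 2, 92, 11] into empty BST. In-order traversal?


Insert 91: root
Insert 68: L from 91
Insert 2: L from 91 -> L from 68
Insert 92: R from 91
Insert 11: L from 91 -> L from 68 -> R from 2

In-order: [2, 11, 68, 91, 92]


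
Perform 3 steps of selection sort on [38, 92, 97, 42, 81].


Initial: [38, 92, 97, 42, 81]
Step 1: min=38 at 0
  Swap: [38, 92, 97, 42, 81]
Step 2: min=42 at 3
  Swap: [38, 42, 97, 92, 81]
Step 3: min=81 at 4
  Swap: [38, 42, 81, 92, 97]

After 3 steps: [38, 42, 81, 92, 97]


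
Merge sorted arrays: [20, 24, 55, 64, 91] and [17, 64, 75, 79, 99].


Take 17 from B
Take 20 from A
Take 24 from A
Take 55 from A
Take 64 from A
Take 64 from B
Take 75 from B
Take 79 from B
Take 91 from A

Merged: [17, 20, 24, 55, 64, 64, 75, 79, 91, 99]


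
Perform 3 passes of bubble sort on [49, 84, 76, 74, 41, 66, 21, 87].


Initial: [49, 84, 76, 74, 41, 66, 21, 87]
Pass 1: [49, 76, 74, 41, 66, 21, 84, 87] (5 swaps)
Pass 2: [49, 74, 41, 66, 21, 76, 84, 87] (4 swaps)
Pass 3: [49, 41, 66, 21, 74, 76, 84, 87] (3 swaps)

After 3 passes: [49, 41, 66, 21, 74, 76, 84, 87]


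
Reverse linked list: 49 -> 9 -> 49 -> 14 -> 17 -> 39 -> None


Step 1: curr=49, set curr.next=prev(None) | reversed so far: 49
Step 2: curr=9, set curr.next=prev(49) | reversed so far: 9 -> 49
Step 3: curr=49, set curr.next=prev(9) | reversed so far: 49 -> 9 -> 49
Step 4: curr=14, set curr.next=prev(49) | reversed so far: 14 -> 49 -> 9 -> 49
Step 5: curr=17, set curr.next=prev(14) | reversed so far: 17 -> 14 -> 49 -> 9 -> 49
Step 6: curr=39, set curr.next=prev(17) | reversed so far: 39 -> 17 -> 14 -> 49 -> 9 -> 49

39 -> 17 -> 14 -> 49 -> 9 -> 49 -> None


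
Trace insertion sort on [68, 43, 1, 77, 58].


Initial: [68, 43, 1, 77, 58]
Insert 43: [43, 68, 1, 77, 58]
Insert 1: [1, 43, 68, 77, 58]
Insert 77: [1, 43, 68, 77, 58]
Insert 58: [1, 43, 58, 68, 77]

Sorted: [1, 43, 58, 68, 77]


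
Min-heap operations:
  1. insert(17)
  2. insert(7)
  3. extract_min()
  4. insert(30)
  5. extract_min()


insert(17) -> [17]
insert(7) -> [7, 17]
extract_min()->7, [17]
insert(30) -> [17, 30]
extract_min()->17, [30]

Final heap: [30]


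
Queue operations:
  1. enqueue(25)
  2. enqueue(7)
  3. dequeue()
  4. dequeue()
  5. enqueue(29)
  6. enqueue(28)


enqueue(25) -> [25]
enqueue(7) -> [25, 7]
dequeue()->25, [7]
dequeue()->7, []
enqueue(29) -> [29]
enqueue(28) -> [29, 28]

Final queue: [29, 28]


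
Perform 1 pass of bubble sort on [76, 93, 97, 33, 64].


Initial: [76, 93, 97, 33, 64]
Pass 1: [76, 93, 33, 64, 97] (2 swaps)

After 1 pass: [76, 93, 33, 64, 97]


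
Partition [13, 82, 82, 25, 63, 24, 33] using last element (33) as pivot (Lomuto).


Pivot: 33
  13 <= 33: advance i (no swap)
  25 <= 33: swap -> [13, 25, 82, 82, 63, 24, 33]
  24 <= 33: swap -> [13, 25, 24, 82, 63, 82, 33]
Place pivot at 3: [13, 25, 24, 33, 63, 82, 82]

Partitioned: [13, 25, 24, 33, 63, 82, 82]


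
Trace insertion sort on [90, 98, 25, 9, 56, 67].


Initial: [90, 98, 25, 9, 56, 67]
Insert 98: [90, 98, 25, 9, 56, 67]
Insert 25: [25, 90, 98, 9, 56, 67]
Insert 9: [9, 25, 90, 98, 56, 67]
Insert 56: [9, 25, 56, 90, 98, 67]
Insert 67: [9, 25, 56, 67, 90, 98]

Sorted: [9, 25, 56, 67, 90, 98]


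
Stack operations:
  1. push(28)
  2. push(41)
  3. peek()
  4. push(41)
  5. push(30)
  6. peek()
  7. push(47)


push(28) -> [28]
push(41) -> [28, 41]
peek()->41
push(41) -> [28, 41, 41]
push(30) -> [28, 41, 41, 30]
peek()->30
push(47) -> [28, 41, 41, 30, 47]

Final stack: [28, 41, 41, 30, 47]


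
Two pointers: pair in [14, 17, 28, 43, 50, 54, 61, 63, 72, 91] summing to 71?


lo=0(14)+hi=9(91)=105
lo=0(14)+hi=8(72)=86
lo=0(14)+hi=7(63)=77
lo=0(14)+hi=6(61)=75
lo=0(14)+hi=5(54)=68
lo=1(17)+hi=5(54)=71

Yes: 17+54=71


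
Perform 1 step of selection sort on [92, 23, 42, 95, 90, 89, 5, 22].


Initial: [92, 23, 42, 95, 90, 89, 5, 22]
Step 1: min=5 at 6
  Swap: [5, 23, 42, 95, 90, 89, 92, 22]

After 1 step: [5, 23, 42, 95, 90, 89, 92, 22]


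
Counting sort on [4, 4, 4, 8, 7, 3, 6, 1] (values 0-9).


Input: [4, 4, 4, 8, 7, 3, 6, 1]
Counts: [0, 1, 0, 1, 3, 0, 1, 1, 1, 0]

Sorted: [1, 3, 4, 4, 4, 6, 7, 8]


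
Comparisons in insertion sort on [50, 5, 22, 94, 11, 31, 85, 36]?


Algorithm: insertion sort
Input: [50, 5, 22, 94, 11, 31, 85, 36]
Sorted: [5, 11, 22, 31, 36, 50, 85, 94]

17


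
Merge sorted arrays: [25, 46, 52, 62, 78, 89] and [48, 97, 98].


Take 25 from A
Take 46 from A
Take 48 from B
Take 52 from A
Take 62 from A
Take 78 from A
Take 89 from A

Merged: [25, 46, 48, 52, 62, 78, 89, 97, 98]


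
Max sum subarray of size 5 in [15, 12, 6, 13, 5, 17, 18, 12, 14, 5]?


[0:5]: 51
[1:6]: 53
[2:7]: 59
[3:8]: 65
[4:9]: 66
[5:10]: 66

Max: 66 at [4:9]


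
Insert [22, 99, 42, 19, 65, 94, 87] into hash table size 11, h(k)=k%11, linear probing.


Insert 22: h=0 -> slot 0
Insert 99: h=0, 1 probes -> slot 1
Insert 42: h=9 -> slot 9
Insert 19: h=8 -> slot 8
Insert 65: h=10 -> slot 10
Insert 94: h=6 -> slot 6
Insert 87: h=10, 3 probes -> slot 2

Table: [22, 99, 87, None, None, None, 94, None, 19, 42, 65]


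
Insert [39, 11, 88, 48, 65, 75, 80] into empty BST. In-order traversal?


Insert 39: root
Insert 11: L from 39
Insert 88: R from 39
Insert 48: R from 39 -> L from 88
Insert 65: R from 39 -> L from 88 -> R from 48
Insert 75: R from 39 -> L from 88 -> R from 48 -> R from 65
Insert 80: R from 39 -> L from 88 -> R from 48 -> R from 65 -> R from 75

In-order: [11, 39, 48, 65, 75, 80, 88]


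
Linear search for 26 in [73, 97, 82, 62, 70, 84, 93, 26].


i=0: 73!=26
i=1: 97!=26
i=2: 82!=26
i=3: 62!=26
i=4: 70!=26
i=5: 84!=26
i=6: 93!=26
i=7: 26==26 found!

Found at 7, 8 comps


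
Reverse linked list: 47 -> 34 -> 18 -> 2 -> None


Step 1: curr=47, set curr.next=prev(None) | reversed so far: 47
Step 2: curr=34, set curr.next=prev(47) | reversed so far: 34 -> 47
Step 3: curr=18, set curr.next=prev(34) | reversed so far: 18 -> 34 -> 47
Step 4: curr=2, set curr.next=prev(18) | reversed so far: 2 -> 18 -> 34 -> 47

2 -> 18 -> 34 -> 47 -> None


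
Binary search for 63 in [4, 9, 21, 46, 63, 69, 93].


Step 1: lo=0, hi=6, mid=3, val=46
Step 2: lo=4, hi=6, mid=5, val=69
Step 3: lo=4, hi=4, mid=4, val=63

Found at index 4


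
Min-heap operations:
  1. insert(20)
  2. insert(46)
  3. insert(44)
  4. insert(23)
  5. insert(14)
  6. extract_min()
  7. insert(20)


insert(20) -> [20]
insert(46) -> [20, 46]
insert(44) -> [20, 46, 44]
insert(23) -> [20, 23, 44, 46]
insert(14) -> [14, 20, 44, 46, 23]
extract_min()->14, [20, 23, 44, 46]
insert(20) -> [20, 20, 44, 46, 23]

Final heap: [20, 20, 44, 46, 23]


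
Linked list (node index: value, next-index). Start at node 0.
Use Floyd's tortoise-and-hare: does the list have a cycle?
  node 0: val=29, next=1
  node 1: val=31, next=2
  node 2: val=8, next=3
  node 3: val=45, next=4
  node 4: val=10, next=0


Floyd's tortoise (slow, +1) and hare (fast, +2):
  init: slow=0, fast=0
  step 1: slow=1, fast=2
  step 2: slow=2, fast=4
  step 3: slow=3, fast=1
  step 4: slow=4, fast=3
  step 5: slow=0, fast=0
  slow == fast at node 0: cycle detected

Cycle: yes


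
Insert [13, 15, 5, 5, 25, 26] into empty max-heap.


Insert 13: [13]
Insert 15: [15, 13]
Insert 5: [15, 13, 5]
Insert 5: [15, 13, 5, 5]
Insert 25: [25, 15, 5, 5, 13]
Insert 26: [26, 15, 25, 5, 13, 5]

Final heap: [26, 15, 25, 5, 13, 5]


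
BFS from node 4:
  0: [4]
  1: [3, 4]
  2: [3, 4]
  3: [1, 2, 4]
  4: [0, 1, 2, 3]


Visit 4, enqueue [0, 1, 2, 3]
Visit 0, enqueue []
Visit 1, enqueue []
Visit 2, enqueue []
Visit 3, enqueue []

BFS order: [4, 0, 1, 2, 3]


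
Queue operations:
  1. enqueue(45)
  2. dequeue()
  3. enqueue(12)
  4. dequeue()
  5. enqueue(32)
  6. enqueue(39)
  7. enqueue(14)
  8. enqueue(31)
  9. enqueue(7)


enqueue(45) -> [45]
dequeue()->45, []
enqueue(12) -> [12]
dequeue()->12, []
enqueue(32) -> [32]
enqueue(39) -> [32, 39]
enqueue(14) -> [32, 39, 14]
enqueue(31) -> [32, 39, 14, 31]
enqueue(7) -> [32, 39, 14, 31, 7]

Final queue: [32, 39, 14, 31, 7]


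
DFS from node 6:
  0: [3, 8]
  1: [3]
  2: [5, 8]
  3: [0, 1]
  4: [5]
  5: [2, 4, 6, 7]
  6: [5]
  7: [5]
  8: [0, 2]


Visit 6, push [5]
Visit 5, push [7, 4, 2]
Visit 2, push [8]
Visit 8, push [0]
Visit 0, push [3]
Visit 3, push [1]
Visit 1, push []
Visit 4, push []
Visit 7, push []

DFS order: [6, 5, 2, 8, 0, 3, 1, 4, 7]


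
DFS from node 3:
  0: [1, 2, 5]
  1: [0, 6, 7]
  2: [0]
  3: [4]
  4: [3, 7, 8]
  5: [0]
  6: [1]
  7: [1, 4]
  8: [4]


Visit 3, push [4]
Visit 4, push [8, 7]
Visit 7, push [1]
Visit 1, push [6, 0]
Visit 0, push [5, 2]
Visit 2, push []
Visit 5, push []
Visit 6, push []
Visit 8, push []

DFS order: [3, 4, 7, 1, 0, 2, 5, 6, 8]


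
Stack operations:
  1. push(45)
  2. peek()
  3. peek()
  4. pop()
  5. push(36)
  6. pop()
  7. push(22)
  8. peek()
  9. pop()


push(45) -> [45]
peek()->45
peek()->45
pop()->45, []
push(36) -> [36]
pop()->36, []
push(22) -> [22]
peek()->22
pop()->22, []

Final stack: []


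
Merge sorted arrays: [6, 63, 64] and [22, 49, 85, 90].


Take 6 from A
Take 22 from B
Take 49 from B
Take 63 from A
Take 64 from A

Merged: [6, 22, 49, 63, 64, 85, 90]


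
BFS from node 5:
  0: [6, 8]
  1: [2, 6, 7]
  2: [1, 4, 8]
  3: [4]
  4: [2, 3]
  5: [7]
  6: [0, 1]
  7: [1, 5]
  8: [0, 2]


Visit 5, enqueue [7]
Visit 7, enqueue [1]
Visit 1, enqueue [2, 6]
Visit 2, enqueue [4, 8]
Visit 6, enqueue [0]
Visit 4, enqueue [3]
Visit 8, enqueue []
Visit 0, enqueue []
Visit 3, enqueue []

BFS order: [5, 7, 1, 2, 6, 4, 8, 0, 3]


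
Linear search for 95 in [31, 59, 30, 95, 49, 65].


i=0: 31!=95
i=1: 59!=95
i=2: 30!=95
i=3: 95==95 found!

Found at 3, 4 comps


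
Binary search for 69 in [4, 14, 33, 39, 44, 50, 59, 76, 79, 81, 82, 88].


Step 1: lo=0, hi=11, mid=5, val=50
Step 2: lo=6, hi=11, mid=8, val=79
Step 3: lo=6, hi=7, mid=6, val=59
Step 4: lo=7, hi=7, mid=7, val=76

Not found


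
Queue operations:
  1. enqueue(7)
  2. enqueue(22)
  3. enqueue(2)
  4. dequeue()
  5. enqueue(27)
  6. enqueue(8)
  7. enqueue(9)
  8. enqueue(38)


enqueue(7) -> [7]
enqueue(22) -> [7, 22]
enqueue(2) -> [7, 22, 2]
dequeue()->7, [22, 2]
enqueue(27) -> [22, 2, 27]
enqueue(8) -> [22, 2, 27, 8]
enqueue(9) -> [22, 2, 27, 8, 9]
enqueue(38) -> [22, 2, 27, 8, 9, 38]

Final queue: [22, 2, 27, 8, 9, 38]


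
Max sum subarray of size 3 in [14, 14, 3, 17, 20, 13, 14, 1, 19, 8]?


[0:3]: 31
[1:4]: 34
[2:5]: 40
[3:6]: 50
[4:7]: 47
[5:8]: 28
[6:9]: 34
[7:10]: 28

Max: 50 at [3:6]


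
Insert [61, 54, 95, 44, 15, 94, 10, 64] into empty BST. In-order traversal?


Insert 61: root
Insert 54: L from 61
Insert 95: R from 61
Insert 44: L from 61 -> L from 54
Insert 15: L from 61 -> L from 54 -> L from 44
Insert 94: R from 61 -> L from 95
Insert 10: L from 61 -> L from 54 -> L from 44 -> L from 15
Insert 64: R from 61 -> L from 95 -> L from 94

In-order: [10, 15, 44, 54, 61, 64, 94, 95]


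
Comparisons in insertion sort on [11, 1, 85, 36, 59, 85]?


Algorithm: insertion sort
Input: [11, 1, 85, 36, 59, 85]
Sorted: [1, 11, 36, 59, 85, 85]

7


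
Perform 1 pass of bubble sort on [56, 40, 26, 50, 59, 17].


Initial: [56, 40, 26, 50, 59, 17]
Pass 1: [40, 26, 50, 56, 17, 59] (4 swaps)

After 1 pass: [40, 26, 50, 56, 17, 59]


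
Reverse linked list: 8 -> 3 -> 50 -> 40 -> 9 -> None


Step 1: curr=8, set curr.next=prev(None) | reversed so far: 8
Step 2: curr=3, set curr.next=prev(8) | reversed so far: 3 -> 8
Step 3: curr=50, set curr.next=prev(3) | reversed so far: 50 -> 3 -> 8
Step 4: curr=40, set curr.next=prev(50) | reversed so far: 40 -> 50 -> 3 -> 8
Step 5: curr=9, set curr.next=prev(40) | reversed so far: 9 -> 40 -> 50 -> 3 -> 8

9 -> 40 -> 50 -> 3 -> 8 -> None


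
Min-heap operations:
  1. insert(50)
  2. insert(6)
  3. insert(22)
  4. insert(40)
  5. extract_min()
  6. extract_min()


insert(50) -> [50]
insert(6) -> [6, 50]
insert(22) -> [6, 50, 22]
insert(40) -> [6, 40, 22, 50]
extract_min()->6, [22, 40, 50]
extract_min()->22, [40, 50]

Final heap: [40, 50]


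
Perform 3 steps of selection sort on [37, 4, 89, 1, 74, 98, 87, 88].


Initial: [37, 4, 89, 1, 74, 98, 87, 88]
Step 1: min=1 at 3
  Swap: [1, 4, 89, 37, 74, 98, 87, 88]
Step 2: min=4 at 1
  Swap: [1, 4, 89, 37, 74, 98, 87, 88]
Step 3: min=37 at 3
  Swap: [1, 4, 37, 89, 74, 98, 87, 88]

After 3 steps: [1, 4, 37, 89, 74, 98, 87, 88]


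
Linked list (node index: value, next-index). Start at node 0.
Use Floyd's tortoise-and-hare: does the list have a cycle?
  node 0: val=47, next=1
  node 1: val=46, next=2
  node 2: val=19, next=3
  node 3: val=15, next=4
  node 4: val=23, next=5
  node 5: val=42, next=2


Floyd's tortoise (slow, +1) and hare (fast, +2):
  init: slow=0, fast=0
  step 1: slow=1, fast=2
  step 2: slow=2, fast=4
  step 3: slow=3, fast=2
  step 4: slow=4, fast=4
  slow == fast at node 4: cycle detected

Cycle: yes


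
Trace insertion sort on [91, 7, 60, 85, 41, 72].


Initial: [91, 7, 60, 85, 41, 72]
Insert 7: [7, 91, 60, 85, 41, 72]
Insert 60: [7, 60, 91, 85, 41, 72]
Insert 85: [7, 60, 85, 91, 41, 72]
Insert 41: [7, 41, 60, 85, 91, 72]
Insert 72: [7, 41, 60, 72, 85, 91]

Sorted: [7, 41, 60, 72, 85, 91]


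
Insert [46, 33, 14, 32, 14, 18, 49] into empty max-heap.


Insert 46: [46]
Insert 33: [46, 33]
Insert 14: [46, 33, 14]
Insert 32: [46, 33, 14, 32]
Insert 14: [46, 33, 14, 32, 14]
Insert 18: [46, 33, 18, 32, 14, 14]
Insert 49: [49, 33, 46, 32, 14, 14, 18]

Final heap: [49, 33, 46, 32, 14, 14, 18]


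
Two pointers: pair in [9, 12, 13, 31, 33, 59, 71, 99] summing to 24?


lo=0(9)+hi=7(99)=108
lo=0(9)+hi=6(71)=80
lo=0(9)+hi=5(59)=68
lo=0(9)+hi=4(33)=42
lo=0(9)+hi=3(31)=40
lo=0(9)+hi=2(13)=22
lo=1(12)+hi=2(13)=25

No pair found


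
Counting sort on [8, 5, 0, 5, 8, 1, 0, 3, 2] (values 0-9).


Input: [8, 5, 0, 5, 8, 1, 0, 3, 2]
Counts: [2, 1, 1, 1, 0, 2, 0, 0, 2, 0]

Sorted: [0, 0, 1, 2, 3, 5, 5, 8, 8]


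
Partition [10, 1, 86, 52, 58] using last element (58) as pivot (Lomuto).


Pivot: 58
  10 <= 58: advance i (no swap)
  1 <= 58: advance i (no swap)
  52 <= 58: swap -> [10, 1, 52, 86, 58]
Place pivot at 3: [10, 1, 52, 58, 86]

Partitioned: [10, 1, 52, 58, 86]


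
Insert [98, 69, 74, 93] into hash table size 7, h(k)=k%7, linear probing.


Insert 98: h=0 -> slot 0
Insert 69: h=6 -> slot 6
Insert 74: h=4 -> slot 4
Insert 93: h=2 -> slot 2

Table: [98, None, 93, None, 74, None, 69]


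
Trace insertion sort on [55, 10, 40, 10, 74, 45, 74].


Initial: [55, 10, 40, 10, 74, 45, 74]
Insert 10: [10, 55, 40, 10, 74, 45, 74]
Insert 40: [10, 40, 55, 10, 74, 45, 74]
Insert 10: [10, 10, 40, 55, 74, 45, 74]
Insert 74: [10, 10, 40, 55, 74, 45, 74]
Insert 45: [10, 10, 40, 45, 55, 74, 74]
Insert 74: [10, 10, 40, 45, 55, 74, 74]

Sorted: [10, 10, 40, 45, 55, 74, 74]


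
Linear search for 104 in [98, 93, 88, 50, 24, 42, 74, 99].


i=0: 98!=104
i=1: 93!=104
i=2: 88!=104
i=3: 50!=104
i=4: 24!=104
i=5: 42!=104
i=6: 74!=104
i=7: 99!=104

Not found, 8 comps


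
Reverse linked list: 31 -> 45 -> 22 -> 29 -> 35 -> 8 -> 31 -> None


Step 1: curr=31, set curr.next=prev(None) | reversed so far: 31
Step 2: curr=45, set curr.next=prev(31) | reversed so far: 45 -> 31
Step 3: curr=22, set curr.next=prev(45) | reversed so far: 22 -> 45 -> 31
Step 4: curr=29, set curr.next=prev(22) | reversed so far: 29 -> 22 -> 45 -> 31
Step 5: curr=35, set curr.next=prev(29) | reversed so far: 35 -> 29 -> 22 -> 45 -> 31
Step 6: curr=8, set curr.next=prev(35) | reversed so far: 8 -> 35 -> 29 -> 22 -> 45 -> 31
Step 7: curr=31, set curr.next=prev(8) | reversed so far: 31 -> 8 -> 35 -> 29 -> 22 -> 45 -> 31

31 -> 8 -> 35 -> 29 -> 22 -> 45 -> 31 -> None


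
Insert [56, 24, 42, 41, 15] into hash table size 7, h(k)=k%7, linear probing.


Insert 56: h=0 -> slot 0
Insert 24: h=3 -> slot 3
Insert 42: h=0, 1 probes -> slot 1
Insert 41: h=6 -> slot 6
Insert 15: h=1, 1 probes -> slot 2

Table: [56, 42, 15, 24, None, None, 41]


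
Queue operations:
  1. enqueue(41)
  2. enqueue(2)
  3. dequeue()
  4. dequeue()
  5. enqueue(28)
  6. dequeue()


enqueue(41) -> [41]
enqueue(2) -> [41, 2]
dequeue()->41, [2]
dequeue()->2, []
enqueue(28) -> [28]
dequeue()->28, []

Final queue: []


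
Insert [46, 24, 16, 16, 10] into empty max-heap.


Insert 46: [46]
Insert 24: [46, 24]
Insert 16: [46, 24, 16]
Insert 16: [46, 24, 16, 16]
Insert 10: [46, 24, 16, 16, 10]

Final heap: [46, 24, 16, 16, 10]


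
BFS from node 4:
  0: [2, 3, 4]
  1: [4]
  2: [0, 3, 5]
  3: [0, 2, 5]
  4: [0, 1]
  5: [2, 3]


Visit 4, enqueue [0, 1]
Visit 0, enqueue [2, 3]
Visit 1, enqueue []
Visit 2, enqueue [5]
Visit 3, enqueue []
Visit 5, enqueue []

BFS order: [4, 0, 1, 2, 3, 5]


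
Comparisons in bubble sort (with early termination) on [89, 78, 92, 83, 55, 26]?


Algorithm: bubble sort (with early termination)
Input: [89, 78, 92, 83, 55, 26]
Sorted: [26, 55, 78, 83, 89, 92]

15


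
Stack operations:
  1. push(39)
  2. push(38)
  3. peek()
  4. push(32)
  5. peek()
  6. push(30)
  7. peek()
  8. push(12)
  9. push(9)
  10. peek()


push(39) -> [39]
push(38) -> [39, 38]
peek()->38
push(32) -> [39, 38, 32]
peek()->32
push(30) -> [39, 38, 32, 30]
peek()->30
push(12) -> [39, 38, 32, 30, 12]
push(9) -> [39, 38, 32, 30, 12, 9]
peek()->9

Final stack: [39, 38, 32, 30, 12, 9]


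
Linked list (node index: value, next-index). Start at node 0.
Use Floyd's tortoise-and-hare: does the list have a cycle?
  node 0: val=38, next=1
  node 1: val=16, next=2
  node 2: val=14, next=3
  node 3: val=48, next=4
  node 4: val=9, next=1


Floyd's tortoise (slow, +1) and hare (fast, +2):
  init: slow=0, fast=0
  step 1: slow=1, fast=2
  step 2: slow=2, fast=4
  step 3: slow=3, fast=2
  step 4: slow=4, fast=4
  slow == fast at node 4: cycle detected

Cycle: yes


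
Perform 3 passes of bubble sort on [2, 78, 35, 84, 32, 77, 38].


Initial: [2, 78, 35, 84, 32, 77, 38]
Pass 1: [2, 35, 78, 32, 77, 38, 84] (4 swaps)
Pass 2: [2, 35, 32, 77, 38, 78, 84] (3 swaps)
Pass 3: [2, 32, 35, 38, 77, 78, 84] (2 swaps)

After 3 passes: [2, 32, 35, 38, 77, 78, 84]


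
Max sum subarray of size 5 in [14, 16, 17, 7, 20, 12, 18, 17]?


[0:5]: 74
[1:6]: 72
[2:7]: 74
[3:8]: 74

Max: 74 at [0:5]


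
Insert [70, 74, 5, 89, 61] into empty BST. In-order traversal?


Insert 70: root
Insert 74: R from 70
Insert 5: L from 70
Insert 89: R from 70 -> R from 74
Insert 61: L from 70 -> R from 5

In-order: [5, 61, 70, 74, 89]


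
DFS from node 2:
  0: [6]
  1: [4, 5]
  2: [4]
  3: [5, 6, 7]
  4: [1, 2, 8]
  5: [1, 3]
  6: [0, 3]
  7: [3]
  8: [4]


Visit 2, push [4]
Visit 4, push [8, 1]
Visit 1, push [5]
Visit 5, push [3]
Visit 3, push [7, 6]
Visit 6, push [0]
Visit 0, push []
Visit 7, push []
Visit 8, push []

DFS order: [2, 4, 1, 5, 3, 6, 0, 7, 8]


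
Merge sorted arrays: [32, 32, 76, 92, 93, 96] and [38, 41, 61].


Take 32 from A
Take 32 from A
Take 38 from B
Take 41 from B
Take 61 from B

Merged: [32, 32, 38, 41, 61, 76, 92, 93, 96]


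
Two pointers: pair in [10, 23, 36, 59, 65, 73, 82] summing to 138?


lo=0(10)+hi=6(82)=92
lo=1(23)+hi=6(82)=105
lo=2(36)+hi=6(82)=118
lo=3(59)+hi=6(82)=141
lo=3(59)+hi=5(73)=132
lo=4(65)+hi=5(73)=138

Yes: 65+73=138
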